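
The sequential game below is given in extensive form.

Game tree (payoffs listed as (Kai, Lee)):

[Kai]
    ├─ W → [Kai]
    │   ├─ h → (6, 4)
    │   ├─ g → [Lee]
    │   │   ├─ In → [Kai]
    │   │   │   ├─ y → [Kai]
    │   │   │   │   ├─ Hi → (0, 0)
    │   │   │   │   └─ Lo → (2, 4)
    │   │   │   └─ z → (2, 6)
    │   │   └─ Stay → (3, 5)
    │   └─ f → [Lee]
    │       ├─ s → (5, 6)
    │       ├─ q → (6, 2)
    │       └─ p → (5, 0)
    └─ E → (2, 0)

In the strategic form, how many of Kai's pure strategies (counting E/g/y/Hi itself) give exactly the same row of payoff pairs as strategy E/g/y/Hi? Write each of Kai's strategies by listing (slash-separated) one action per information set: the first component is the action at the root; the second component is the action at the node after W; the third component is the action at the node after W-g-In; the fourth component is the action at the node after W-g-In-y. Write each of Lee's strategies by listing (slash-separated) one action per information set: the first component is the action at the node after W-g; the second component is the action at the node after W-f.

12

Row for E/g/y/Hi (columns In/s, In/q, In/p, Stay/s, Stay/q, Stay/p): (2,0) (2,0) (2,0) (2,0) (2,0) (2,0).
Under E/g/y/Hi, Kai's choice at the node after W and at the node after W-g-In and at the node after W-g-In-y can never be reached regardless of what Lee does, so varying those choices leaves every outcome unchanged.
Holding the reachable choices fixed and varying the unreachable ones freely already gives 3 × 2 × 2 = 12 equivalent strategies.
No other strategy reproduces this row, so those 12 are the full class: E/h/y/Hi, E/h/y/Lo, E/h/z/Hi, E/h/z/Lo, E/g/y/Hi, E/g/y/Lo, E/g/z/Hi, E/g/z/Lo, E/f/y/Hi, E/f/y/Lo, E/f/z/Hi, E/f/z/Lo.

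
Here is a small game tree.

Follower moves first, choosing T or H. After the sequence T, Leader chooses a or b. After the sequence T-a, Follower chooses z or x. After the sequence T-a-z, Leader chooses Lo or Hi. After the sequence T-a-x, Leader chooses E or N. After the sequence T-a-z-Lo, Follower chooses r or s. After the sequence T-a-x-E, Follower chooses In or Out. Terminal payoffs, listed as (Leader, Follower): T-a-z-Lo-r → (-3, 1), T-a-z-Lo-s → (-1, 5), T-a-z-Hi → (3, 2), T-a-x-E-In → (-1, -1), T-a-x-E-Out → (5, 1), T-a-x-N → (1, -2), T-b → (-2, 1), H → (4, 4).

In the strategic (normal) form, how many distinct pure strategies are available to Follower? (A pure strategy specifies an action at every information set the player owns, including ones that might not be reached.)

Follower owns the root with actions {T, H} — two choices.
Follower owns the node after T-a with actions {z, x} — two choices.
Follower owns the node after T-a-z-Lo with actions {r, s} — two choices.
Follower owns the node after T-a-x-E with actions {In, Out} — two choices.
A pure strategy fixes one action at each information set independently, so the count is the product 2 × 2 × 2 × 2 = 16.

16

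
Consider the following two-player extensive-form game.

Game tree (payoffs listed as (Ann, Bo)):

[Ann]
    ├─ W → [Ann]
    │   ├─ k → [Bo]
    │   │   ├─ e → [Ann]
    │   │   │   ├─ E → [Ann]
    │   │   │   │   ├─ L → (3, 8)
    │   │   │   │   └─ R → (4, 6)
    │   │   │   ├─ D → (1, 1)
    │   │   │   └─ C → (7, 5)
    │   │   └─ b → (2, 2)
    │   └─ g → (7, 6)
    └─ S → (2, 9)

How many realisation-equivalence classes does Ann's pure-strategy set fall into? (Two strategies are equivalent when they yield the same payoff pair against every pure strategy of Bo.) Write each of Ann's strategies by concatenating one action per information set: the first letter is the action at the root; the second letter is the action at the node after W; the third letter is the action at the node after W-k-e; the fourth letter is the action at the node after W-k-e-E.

Ann has 24 pure strategies: WkEL, WkER, WkDL, WkDR, WkCL, WkCR, WgEL, WgER, WgDL, WgDR, WgCL, WgCR, SkEL, SkER, SkDL, SkDR, SkCL, SkCR, SgEL, SgER, SgDL, SgDR, SgCL, SgCR. Columns: e, b.
{WkEL} → row (3,8) (2,2)
{WkER} → row (4,6) (2,2)
{WkDL, WkDR} → row (1,1) (2,2)
{WkCL, WkCR} → row (7,5) (2,2)
{WgEL, WgER, WgDL, WgDR, WgCL, WgCR} → row (7,6) (7,6)
{SkEL, SkER, SkDL, SkDR, SkCL, SkCR, SgEL, SgER, SgDL, SgDR, SgCL, SgCR} → row (2,9) (2,9)
That's 6 distinct rows out of 24 strategies.

6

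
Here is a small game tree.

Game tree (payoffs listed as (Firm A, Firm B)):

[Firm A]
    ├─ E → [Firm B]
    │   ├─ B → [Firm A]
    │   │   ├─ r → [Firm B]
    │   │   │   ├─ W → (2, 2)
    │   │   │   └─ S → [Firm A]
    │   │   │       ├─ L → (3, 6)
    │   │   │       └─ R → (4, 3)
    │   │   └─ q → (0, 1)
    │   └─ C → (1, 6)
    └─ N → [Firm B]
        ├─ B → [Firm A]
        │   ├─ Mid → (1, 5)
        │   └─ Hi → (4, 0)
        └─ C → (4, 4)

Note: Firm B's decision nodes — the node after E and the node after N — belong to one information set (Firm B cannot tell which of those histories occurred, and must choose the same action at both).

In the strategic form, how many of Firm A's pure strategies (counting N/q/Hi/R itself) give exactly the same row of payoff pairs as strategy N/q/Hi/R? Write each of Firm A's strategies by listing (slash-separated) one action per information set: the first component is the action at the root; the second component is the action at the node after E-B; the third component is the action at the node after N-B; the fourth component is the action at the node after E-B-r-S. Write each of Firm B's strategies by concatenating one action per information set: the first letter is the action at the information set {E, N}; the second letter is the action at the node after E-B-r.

4

Row for N/q/Hi/R (columns BW, BS, CW, CS): (4,0) (4,0) (4,4) (4,4).
Under N/q/Hi/R, Firm A's choice at the node after E-B and at the node after E-B-r-S can never be reached regardless of what Firm B does, so varying those choices leaves every outcome unchanged.
Holding the reachable choices fixed and varying the unreachable ones freely already gives 2 × 2 = 4 equivalent strategies.
No other strategy reproduces this row, so those 4 are the full class: N/r/Hi/L, N/r/Hi/R, N/q/Hi/L, N/q/Hi/R.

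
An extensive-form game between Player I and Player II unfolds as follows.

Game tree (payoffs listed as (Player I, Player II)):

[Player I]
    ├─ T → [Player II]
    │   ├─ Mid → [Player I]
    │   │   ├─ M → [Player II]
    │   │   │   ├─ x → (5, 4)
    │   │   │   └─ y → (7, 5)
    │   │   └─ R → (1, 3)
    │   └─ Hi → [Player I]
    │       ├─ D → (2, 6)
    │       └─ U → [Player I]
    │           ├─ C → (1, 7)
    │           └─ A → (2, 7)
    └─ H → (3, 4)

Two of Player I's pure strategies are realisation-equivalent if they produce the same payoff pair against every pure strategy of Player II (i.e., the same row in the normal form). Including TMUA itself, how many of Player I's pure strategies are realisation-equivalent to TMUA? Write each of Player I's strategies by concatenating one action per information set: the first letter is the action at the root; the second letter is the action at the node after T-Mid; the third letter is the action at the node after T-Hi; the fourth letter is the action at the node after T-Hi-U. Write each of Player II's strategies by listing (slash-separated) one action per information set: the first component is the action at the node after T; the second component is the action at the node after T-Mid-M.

Row for TMUA (columns Mid/x, Mid/y, Hi/x, Hi/y): (5,4) (7,5) (2,7) (2,7).
Every one of Player I's information sets is on the play path for some reply by Player II when Player I follows TMUA.
Changing the action at any of them therefore changes at least one column, so only TMUA itself gives this row.

1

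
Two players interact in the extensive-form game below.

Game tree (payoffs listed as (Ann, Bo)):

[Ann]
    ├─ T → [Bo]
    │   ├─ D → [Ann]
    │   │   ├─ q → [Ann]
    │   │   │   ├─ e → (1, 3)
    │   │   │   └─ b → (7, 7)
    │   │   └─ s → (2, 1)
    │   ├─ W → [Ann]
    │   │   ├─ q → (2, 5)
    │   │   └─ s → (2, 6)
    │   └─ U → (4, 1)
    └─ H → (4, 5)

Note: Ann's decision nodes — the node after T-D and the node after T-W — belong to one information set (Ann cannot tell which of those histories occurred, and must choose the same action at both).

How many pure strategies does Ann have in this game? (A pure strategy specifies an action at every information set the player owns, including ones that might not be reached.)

8

Ann owns the root with actions {T, H} — two choices.
Ann owns the information set {T-D, T-W} with actions {q, s} — two choices.
Ann owns the node after T-D-q with actions {e, b} — two choices.
A pure strategy fixes one action at each information set independently, so the count is the product 2 × 2 × 2 = 8.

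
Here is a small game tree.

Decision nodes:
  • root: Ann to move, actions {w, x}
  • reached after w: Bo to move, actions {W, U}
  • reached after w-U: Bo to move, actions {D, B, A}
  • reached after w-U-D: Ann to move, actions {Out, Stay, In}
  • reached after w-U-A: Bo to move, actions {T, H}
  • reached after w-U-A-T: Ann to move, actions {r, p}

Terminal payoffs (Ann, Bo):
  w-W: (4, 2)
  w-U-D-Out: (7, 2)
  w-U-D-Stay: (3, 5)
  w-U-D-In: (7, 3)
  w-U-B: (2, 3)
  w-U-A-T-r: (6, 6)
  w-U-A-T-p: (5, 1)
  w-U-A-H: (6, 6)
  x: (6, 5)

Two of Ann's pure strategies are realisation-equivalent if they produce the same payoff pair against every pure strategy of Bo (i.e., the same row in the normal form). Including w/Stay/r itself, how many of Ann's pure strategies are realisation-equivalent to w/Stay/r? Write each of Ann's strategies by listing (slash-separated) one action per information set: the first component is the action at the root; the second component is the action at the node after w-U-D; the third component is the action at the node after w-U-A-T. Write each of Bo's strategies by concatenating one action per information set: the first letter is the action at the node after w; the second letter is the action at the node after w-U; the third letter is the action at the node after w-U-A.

1

Row for w/Stay/r (columns WDT, WDH, WBT, WBH, WAT, WAH, UDT, UDH, UBT, UBH, UAT, UAH): (4,2) (4,2) (4,2) (4,2) (4,2) (4,2) (3,5) (3,5) (2,3) (2,3) (6,6) (6,6).
Every one of Ann's information sets is on the play path for some reply by Bo when Ann follows w/Stay/r.
Changing the action at any of them therefore changes at least one column, so only w/Stay/r itself gives this row.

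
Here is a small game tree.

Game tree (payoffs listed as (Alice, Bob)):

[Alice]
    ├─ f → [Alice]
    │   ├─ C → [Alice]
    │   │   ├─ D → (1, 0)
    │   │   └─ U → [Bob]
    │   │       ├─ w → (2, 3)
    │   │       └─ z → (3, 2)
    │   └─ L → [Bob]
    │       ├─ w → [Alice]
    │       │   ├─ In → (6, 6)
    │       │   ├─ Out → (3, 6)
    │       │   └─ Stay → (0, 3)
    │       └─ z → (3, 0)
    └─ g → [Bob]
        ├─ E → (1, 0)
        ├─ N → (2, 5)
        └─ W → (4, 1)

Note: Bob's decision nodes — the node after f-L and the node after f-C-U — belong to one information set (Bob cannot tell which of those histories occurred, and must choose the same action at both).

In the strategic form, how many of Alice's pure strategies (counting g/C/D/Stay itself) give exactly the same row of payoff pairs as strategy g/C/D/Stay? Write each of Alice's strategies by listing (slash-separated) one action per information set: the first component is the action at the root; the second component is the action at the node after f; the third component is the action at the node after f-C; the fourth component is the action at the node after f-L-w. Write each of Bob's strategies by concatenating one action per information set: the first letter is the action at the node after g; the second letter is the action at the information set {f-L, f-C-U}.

Row for g/C/D/Stay (columns Ew, Ez, Nw, Nz, Ww, Wz): (1,0) (1,0) (2,5) (2,5) (4,1) (4,1).
Under g/C/D/Stay, Alice's choice at the node after f and at the node after f-C and at the node after f-L-w can never be reached regardless of what Bob does, so varying those choices leaves every outcome unchanged.
Holding the reachable choices fixed and varying the unreachable ones freely already gives 2 × 2 × 3 = 12 equivalent strategies.
No other strategy reproduces this row, so those 12 are the full class: g/C/D/In, g/C/D/Out, g/C/D/Stay, g/C/U/In, g/C/U/Out, g/C/U/Stay, g/L/D/In, g/L/D/Out, g/L/D/Stay, g/L/U/In, g/L/U/Out, g/L/U/Stay.

12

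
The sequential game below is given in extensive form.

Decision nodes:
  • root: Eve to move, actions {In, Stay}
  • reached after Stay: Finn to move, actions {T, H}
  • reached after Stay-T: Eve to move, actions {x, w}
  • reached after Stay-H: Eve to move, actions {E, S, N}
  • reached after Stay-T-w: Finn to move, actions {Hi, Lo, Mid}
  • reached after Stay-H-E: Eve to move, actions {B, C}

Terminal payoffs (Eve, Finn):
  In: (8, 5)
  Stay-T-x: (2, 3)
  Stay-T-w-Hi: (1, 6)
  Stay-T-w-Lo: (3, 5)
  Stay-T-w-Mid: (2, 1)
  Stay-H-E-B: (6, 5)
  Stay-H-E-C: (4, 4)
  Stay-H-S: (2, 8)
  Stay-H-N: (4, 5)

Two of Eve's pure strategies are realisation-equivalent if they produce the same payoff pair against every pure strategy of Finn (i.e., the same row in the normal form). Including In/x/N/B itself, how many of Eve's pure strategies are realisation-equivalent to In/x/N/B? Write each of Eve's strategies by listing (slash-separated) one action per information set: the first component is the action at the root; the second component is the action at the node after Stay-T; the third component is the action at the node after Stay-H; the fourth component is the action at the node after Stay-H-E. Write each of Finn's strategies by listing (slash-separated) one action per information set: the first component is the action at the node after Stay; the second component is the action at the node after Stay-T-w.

12

Row for In/x/N/B (columns T/Hi, T/Lo, T/Mid, H/Hi, H/Lo, H/Mid): (8,5) (8,5) (8,5) (8,5) (8,5) (8,5).
Under In/x/N/B, Eve's choice at the node after Stay-T and at the node after Stay-H and at the node after Stay-H-E can never be reached regardless of what Finn does, so varying those choices leaves every outcome unchanged.
Holding the reachable choices fixed and varying the unreachable ones freely already gives 2 × 3 × 2 = 12 equivalent strategies.
No other strategy reproduces this row, so those 12 are the full class: In/x/E/B, In/x/E/C, In/x/S/B, In/x/S/C, In/x/N/B, In/x/N/C, In/w/E/B, In/w/E/C, In/w/S/B, In/w/S/C, In/w/N/B, In/w/N/C.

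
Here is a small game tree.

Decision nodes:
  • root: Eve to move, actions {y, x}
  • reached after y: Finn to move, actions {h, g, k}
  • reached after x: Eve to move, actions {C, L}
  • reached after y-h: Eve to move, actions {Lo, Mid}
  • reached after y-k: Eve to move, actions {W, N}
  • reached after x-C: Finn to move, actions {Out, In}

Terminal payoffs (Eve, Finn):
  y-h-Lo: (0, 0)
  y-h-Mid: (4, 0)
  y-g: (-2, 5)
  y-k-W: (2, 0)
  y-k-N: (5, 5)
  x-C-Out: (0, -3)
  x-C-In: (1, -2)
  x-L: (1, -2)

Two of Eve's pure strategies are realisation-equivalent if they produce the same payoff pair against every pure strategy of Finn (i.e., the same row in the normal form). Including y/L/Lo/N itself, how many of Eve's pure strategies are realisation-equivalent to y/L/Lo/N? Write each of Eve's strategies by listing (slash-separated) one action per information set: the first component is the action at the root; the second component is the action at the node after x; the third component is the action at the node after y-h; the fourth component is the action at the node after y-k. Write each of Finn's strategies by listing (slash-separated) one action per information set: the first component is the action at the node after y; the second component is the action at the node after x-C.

2

Row for y/L/Lo/N (columns h/Out, h/In, g/Out, g/In, k/Out, k/In): (0,0) (0,0) (-2,5) (-2,5) (5,5) (5,5).
Under y/L/Lo/N, Eve's choice at the node after x can never be reached regardless of what Finn does, so varying those choices leaves every outcome unchanged.
Holding the reachable choices fixed and varying the unreachable one freely already gives 2 equivalent strategies.
No other strategy reproduces this row, so those 2 are the full class: y/C/Lo/N, y/L/Lo/N.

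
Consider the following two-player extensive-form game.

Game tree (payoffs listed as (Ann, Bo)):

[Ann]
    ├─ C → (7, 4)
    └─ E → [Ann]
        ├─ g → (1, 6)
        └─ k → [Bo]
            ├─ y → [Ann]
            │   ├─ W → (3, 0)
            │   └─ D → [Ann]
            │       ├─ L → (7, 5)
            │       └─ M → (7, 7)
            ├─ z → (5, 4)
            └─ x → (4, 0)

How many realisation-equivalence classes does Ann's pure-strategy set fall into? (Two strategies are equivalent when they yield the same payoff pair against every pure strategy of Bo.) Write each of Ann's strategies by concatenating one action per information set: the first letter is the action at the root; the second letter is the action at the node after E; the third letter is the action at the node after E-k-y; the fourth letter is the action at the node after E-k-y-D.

Ann has 16 pure strategies: CgWL, CgWM, CgDL, CgDM, CkWL, CkWM, CkDL, CkDM, EgWL, EgWM, EgDL, EgDM, EkWL, EkWM, EkDL, EkDM. Columns: y, z, x.
{CgWL, CgWM, CgDL, CgDM, CkWL, CkWM, CkDL, CkDM} → row (7,4) (7,4) (7,4)
{EgWL, EgWM, EgDL, EgDM} → row (1,6) (1,6) (1,6)
{EkWL, EkWM} → row (3,0) (5,4) (4,0)
{EkDL} → row (7,5) (5,4) (4,0)
{EkDM} → row (7,7) (5,4) (4,0)
That's 5 distinct rows out of 16 strategies.

5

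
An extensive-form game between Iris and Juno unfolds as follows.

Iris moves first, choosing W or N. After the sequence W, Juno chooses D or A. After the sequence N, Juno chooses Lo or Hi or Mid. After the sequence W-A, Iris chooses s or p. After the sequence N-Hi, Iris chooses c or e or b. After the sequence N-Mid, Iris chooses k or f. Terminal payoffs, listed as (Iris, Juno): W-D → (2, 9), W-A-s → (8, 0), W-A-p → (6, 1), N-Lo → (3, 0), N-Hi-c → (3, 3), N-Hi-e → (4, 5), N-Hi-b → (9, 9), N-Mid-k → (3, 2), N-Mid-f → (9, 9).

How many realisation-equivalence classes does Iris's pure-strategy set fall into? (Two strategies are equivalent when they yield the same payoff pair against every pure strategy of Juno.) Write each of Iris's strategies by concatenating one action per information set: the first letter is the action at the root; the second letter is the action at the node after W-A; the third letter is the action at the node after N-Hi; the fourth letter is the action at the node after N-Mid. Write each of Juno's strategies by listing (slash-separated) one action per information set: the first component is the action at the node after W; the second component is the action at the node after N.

Iris has 24 pure strategies: Wsck, Wscf, Wsek, Wsef, Wsbk, Wsbf, Wpck, Wpcf, Wpek, Wpef, Wpbk, Wpbf, Nsck, Nscf, Nsek, Nsef, Nsbk, Nsbf, Npck, Npcf, Npek, Npef, Npbk, Npbf. Columns: D/Lo, D/Hi, D/Mid, A/Lo, A/Hi, A/Mid.
{Wsck, Wscf, Wsek, Wsef, Wsbk, Wsbf} → row (2,9) (2,9) (2,9) (8,0) (8,0) (8,0)
{Wpck, Wpcf, Wpek, Wpef, Wpbk, Wpbf} → row (2,9) (2,9) (2,9) (6,1) (6,1) (6,1)
{Nsck, Npck} → row (3,0) (3,3) (3,2) (3,0) (3,3) (3,2)
{Nscf, Npcf} → row (3,0) (3,3) (9,9) (3,0) (3,3) (9,9)
{Nsek, Npek} → row (3,0) (4,5) (3,2) (3,0) (4,5) (3,2)
{Nsef, Npef} → row (3,0) (4,5) (9,9) (3,0) (4,5) (9,9)
{Nsbk, Npbk} → row (3,0) (9,9) (3,2) (3,0) (9,9) (3,2)
{Nsbf, Npbf} → row (3,0) (9,9) (9,9) (3,0) (9,9) (9,9)
That's 8 distinct rows out of 24 strategies.

8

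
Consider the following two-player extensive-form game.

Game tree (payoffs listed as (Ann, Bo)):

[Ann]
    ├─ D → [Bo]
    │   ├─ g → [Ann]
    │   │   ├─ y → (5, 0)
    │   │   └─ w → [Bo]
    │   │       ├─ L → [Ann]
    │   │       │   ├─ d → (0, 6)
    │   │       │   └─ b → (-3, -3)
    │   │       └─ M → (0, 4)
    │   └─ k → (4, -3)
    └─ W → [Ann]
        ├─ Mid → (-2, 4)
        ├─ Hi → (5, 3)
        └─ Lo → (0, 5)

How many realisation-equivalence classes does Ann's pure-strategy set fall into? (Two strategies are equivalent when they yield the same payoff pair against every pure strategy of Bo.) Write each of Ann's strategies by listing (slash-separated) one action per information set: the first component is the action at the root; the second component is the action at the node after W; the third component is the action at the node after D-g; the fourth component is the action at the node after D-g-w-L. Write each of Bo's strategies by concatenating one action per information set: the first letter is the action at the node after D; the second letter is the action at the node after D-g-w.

Ann has 24 pure strategies: D/Mid/y/d, D/Mid/y/b, D/Mid/w/d, D/Mid/w/b, D/Hi/y/d, D/Hi/y/b, D/Hi/w/d, D/Hi/w/b, D/Lo/y/d, D/Lo/y/b, D/Lo/w/d, D/Lo/w/b, W/Mid/y/d, W/Mid/y/b, W/Mid/w/d, W/Mid/w/b, W/Hi/y/d, W/Hi/y/b, W/Hi/w/d, W/Hi/w/b, W/Lo/y/d, W/Lo/y/b, W/Lo/w/d, W/Lo/w/b. Columns: gL, gM, kL, kM.
{D/Mid/y/d, D/Mid/y/b, D/Hi/y/d, D/Hi/y/b, D/Lo/y/d, D/Lo/y/b} → row (5,0) (5,0) (4,-3) (4,-3)
{D/Mid/w/d, D/Hi/w/d, D/Lo/w/d} → row (0,6) (0,4) (4,-3) (4,-3)
{D/Mid/w/b, D/Hi/w/b, D/Lo/w/b} → row (-3,-3) (0,4) (4,-3) (4,-3)
{W/Mid/y/d, W/Mid/y/b, W/Mid/w/d, W/Mid/w/b} → row (-2,4) (-2,4) (-2,4) (-2,4)
{W/Hi/y/d, W/Hi/y/b, W/Hi/w/d, W/Hi/w/b} → row (5,3) (5,3) (5,3) (5,3)
{W/Lo/y/d, W/Lo/y/b, W/Lo/w/d, W/Lo/w/b} → row (0,5) (0,5) (0,5) (0,5)
That's 6 distinct rows out of 24 strategies.

6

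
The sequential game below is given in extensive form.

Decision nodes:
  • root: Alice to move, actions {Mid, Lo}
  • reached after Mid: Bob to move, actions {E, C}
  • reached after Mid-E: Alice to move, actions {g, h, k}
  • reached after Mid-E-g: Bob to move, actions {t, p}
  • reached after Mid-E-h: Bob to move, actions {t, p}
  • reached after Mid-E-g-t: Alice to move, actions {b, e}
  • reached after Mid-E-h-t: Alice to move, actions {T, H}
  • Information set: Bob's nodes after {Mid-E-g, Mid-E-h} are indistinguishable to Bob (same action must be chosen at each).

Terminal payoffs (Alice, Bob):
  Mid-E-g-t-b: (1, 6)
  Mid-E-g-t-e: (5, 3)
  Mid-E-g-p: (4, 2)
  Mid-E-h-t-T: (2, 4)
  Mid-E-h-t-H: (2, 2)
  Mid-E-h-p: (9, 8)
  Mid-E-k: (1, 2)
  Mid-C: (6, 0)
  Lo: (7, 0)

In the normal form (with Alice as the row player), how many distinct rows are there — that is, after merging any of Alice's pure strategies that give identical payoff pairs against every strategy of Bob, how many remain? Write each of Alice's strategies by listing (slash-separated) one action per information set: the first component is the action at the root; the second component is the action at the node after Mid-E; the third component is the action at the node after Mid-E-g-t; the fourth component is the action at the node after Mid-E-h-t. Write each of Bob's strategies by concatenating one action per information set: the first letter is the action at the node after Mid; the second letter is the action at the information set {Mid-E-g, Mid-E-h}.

6

Alice has 24 pure strategies: Mid/g/b/T, Mid/g/b/H, Mid/g/e/T, Mid/g/e/H, Mid/h/b/T, Mid/h/b/H, Mid/h/e/T, Mid/h/e/H, Mid/k/b/T, Mid/k/b/H, Mid/k/e/T, Mid/k/e/H, Lo/g/b/T, Lo/g/b/H, Lo/g/e/T, Lo/g/e/H, Lo/h/b/T, Lo/h/b/H, Lo/h/e/T, Lo/h/e/H, Lo/k/b/T, Lo/k/b/H, Lo/k/e/T, Lo/k/e/H. Columns: Et, Ep, Ct, Cp.
{Mid/g/b/T, Mid/g/b/H} → row (1,6) (4,2) (6,0) (6,0)
{Mid/g/e/T, Mid/g/e/H} → row (5,3) (4,2) (6,0) (6,0)
{Mid/h/b/T, Mid/h/e/T} → row (2,4) (9,8) (6,0) (6,0)
{Mid/h/b/H, Mid/h/e/H} → row (2,2) (9,8) (6,0) (6,0)
{Mid/k/b/T, Mid/k/b/H, Mid/k/e/T, Mid/k/e/H} → row (1,2) (1,2) (6,0) (6,0)
{Lo/g/b/T, Lo/g/b/H, Lo/g/e/T, Lo/g/e/H, Lo/h/b/T, Lo/h/b/H, Lo/h/e/T, Lo/h/e/H, Lo/k/b/T, Lo/k/b/H, Lo/k/e/T, Lo/k/e/H} → row (7,0) (7,0) (7,0) (7,0)
That's 6 distinct rows out of 24 strategies.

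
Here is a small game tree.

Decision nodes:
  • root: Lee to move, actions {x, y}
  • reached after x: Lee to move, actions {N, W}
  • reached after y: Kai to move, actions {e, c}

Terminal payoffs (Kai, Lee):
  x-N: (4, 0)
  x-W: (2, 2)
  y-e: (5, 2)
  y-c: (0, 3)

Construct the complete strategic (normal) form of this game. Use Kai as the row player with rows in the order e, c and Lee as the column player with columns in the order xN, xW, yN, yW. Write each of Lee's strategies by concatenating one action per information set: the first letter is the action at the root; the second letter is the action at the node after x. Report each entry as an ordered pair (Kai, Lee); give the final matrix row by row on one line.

e: (4,0) (2,2) (5,2) (5,2) | c: (4,0) (2,2) (0,3) (0,3)

           xN       xW       yN       yW
   e    (4,0)    (2,2)    (5,2)    (5,2)
   c    (4,0)    (2,2)    (0,3)    (0,3)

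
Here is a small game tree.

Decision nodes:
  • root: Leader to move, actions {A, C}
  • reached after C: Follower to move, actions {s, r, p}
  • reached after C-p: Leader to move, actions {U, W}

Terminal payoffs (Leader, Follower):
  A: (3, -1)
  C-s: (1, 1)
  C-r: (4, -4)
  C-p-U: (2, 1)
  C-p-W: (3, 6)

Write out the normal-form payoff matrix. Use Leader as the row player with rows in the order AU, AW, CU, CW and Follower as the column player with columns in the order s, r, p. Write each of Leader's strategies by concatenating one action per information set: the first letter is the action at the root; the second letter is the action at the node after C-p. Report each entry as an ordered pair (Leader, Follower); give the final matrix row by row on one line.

AU: (3,-1) (3,-1) (3,-1) | AW: (3,-1) (3,-1) (3,-1) | CU: (1,1) (4,-4) (2,1) | CW: (1,1) (4,-4) (3,6)

Row AU: s→(3,-1), r→(3,-1), p→(3,-1)
Row AW: s→(3,-1), r→(3,-1), p→(3,-1)
Row CU: s→(1,1), r→(4,-4), p→(2,1)
Row CW: s→(1,1), r→(4,-4), p→(3,6)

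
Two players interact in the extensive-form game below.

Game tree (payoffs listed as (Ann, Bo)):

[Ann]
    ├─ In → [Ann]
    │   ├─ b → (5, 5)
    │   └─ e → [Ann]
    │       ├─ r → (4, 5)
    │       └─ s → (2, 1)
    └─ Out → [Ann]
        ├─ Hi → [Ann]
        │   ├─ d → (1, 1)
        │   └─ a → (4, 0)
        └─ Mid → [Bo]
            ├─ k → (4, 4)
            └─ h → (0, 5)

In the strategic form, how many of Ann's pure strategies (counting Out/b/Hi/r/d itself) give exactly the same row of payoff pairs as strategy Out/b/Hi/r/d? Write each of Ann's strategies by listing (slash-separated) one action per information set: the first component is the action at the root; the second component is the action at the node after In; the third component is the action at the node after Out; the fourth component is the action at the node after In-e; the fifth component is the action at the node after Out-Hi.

4

Row for Out/b/Hi/r/d (columns k, h): (1,1) (1,1).
Under Out/b/Hi/r/d, Ann's choice at the node after In and at the node after In-e can never be reached regardless of what Bo does, so varying those choices leaves every outcome unchanged.
Holding the reachable choices fixed and varying the unreachable ones freely already gives 2 × 2 = 4 equivalent strategies.
No other strategy reproduces this row, so those 4 are the full class: Out/b/Hi/r/d, Out/b/Hi/s/d, Out/e/Hi/r/d, Out/e/Hi/s/d.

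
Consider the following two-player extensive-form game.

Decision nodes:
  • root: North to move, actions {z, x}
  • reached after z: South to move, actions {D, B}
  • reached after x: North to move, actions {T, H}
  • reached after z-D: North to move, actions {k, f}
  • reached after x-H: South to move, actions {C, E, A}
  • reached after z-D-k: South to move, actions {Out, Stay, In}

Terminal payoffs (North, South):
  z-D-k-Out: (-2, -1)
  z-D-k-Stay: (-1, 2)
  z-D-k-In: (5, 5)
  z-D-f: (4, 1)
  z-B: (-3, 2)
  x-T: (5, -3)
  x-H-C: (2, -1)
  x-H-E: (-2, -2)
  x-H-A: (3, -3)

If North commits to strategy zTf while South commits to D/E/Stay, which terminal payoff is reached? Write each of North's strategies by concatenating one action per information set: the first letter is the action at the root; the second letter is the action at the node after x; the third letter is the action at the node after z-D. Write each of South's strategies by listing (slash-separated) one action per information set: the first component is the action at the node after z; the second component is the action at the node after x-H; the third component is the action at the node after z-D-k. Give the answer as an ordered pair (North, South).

Trace the play path from the root:
  North plays z
  South plays D at [z]
  North plays f at [z-D]
→ terminal payoff (4, 1).
(North's choice at the node after x is never reached on this path, so it doesn't affect the outcome.)

(4, 1)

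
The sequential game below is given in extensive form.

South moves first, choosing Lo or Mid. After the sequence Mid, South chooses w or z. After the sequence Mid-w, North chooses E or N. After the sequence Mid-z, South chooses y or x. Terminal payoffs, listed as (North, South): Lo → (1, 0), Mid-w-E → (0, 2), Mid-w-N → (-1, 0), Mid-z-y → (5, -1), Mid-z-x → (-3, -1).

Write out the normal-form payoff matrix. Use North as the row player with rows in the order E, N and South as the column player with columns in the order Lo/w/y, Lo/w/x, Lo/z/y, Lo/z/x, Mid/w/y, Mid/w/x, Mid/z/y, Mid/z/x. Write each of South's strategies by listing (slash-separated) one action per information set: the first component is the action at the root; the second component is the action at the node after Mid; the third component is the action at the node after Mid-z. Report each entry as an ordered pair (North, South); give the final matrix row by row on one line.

E: (1,0) (1,0) (1,0) (1,0) (0,2) (0,2) (5,-1) (-3,-1) | N: (1,0) (1,0) (1,0) (1,0) (-1,0) (-1,0) (5,-1) (-3,-1)

Row E: Lo/w/y→(1,0), Lo/w/x→(1,0), Lo/z/y→(1,0), Lo/z/x→(1,0), Mid/w/y→(0,2), Mid/w/x→(0,2), Mid/z/y→(5,-1), Mid/z/x→(-3,-1)
Row N: Lo/w/y→(1,0), Lo/w/x→(1,0), Lo/z/y→(1,0), Lo/z/x→(1,0), Mid/w/y→(-1,0), Mid/w/x→(-1,0), Mid/z/y→(5,-1), Mid/z/x→(-3,-1)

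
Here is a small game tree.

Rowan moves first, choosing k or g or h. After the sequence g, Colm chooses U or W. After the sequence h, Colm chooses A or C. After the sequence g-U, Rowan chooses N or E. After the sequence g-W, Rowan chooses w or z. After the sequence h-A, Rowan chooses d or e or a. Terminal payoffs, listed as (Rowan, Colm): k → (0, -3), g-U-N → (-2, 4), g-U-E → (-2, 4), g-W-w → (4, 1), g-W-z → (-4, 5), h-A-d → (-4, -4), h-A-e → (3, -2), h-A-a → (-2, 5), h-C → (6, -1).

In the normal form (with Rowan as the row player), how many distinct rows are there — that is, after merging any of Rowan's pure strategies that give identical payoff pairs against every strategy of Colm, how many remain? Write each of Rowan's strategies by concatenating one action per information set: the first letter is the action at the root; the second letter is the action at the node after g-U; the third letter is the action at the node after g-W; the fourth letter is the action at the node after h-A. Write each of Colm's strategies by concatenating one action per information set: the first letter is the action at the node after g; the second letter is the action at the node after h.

Rowan has 36 pure strategies: kNwd, kNwe, kNwa, kNzd, kNze, kNza, kEwd, kEwe, kEwa, kEzd, kEze, kEza, gNwd, gNwe, gNwa, gNzd, gNze, gNza, gEwd, gEwe, gEwa, gEzd, gEze, gEza, hNwd, hNwe, hNwa, hNzd, hNze, hNza, hEwd, hEwe, hEwa, hEzd, hEze, hEza. Columns: UA, UC, WA, WC.
{kNwd, kNwe, kNwa, kNzd, kNze, kNza, kEwd, kEwe, kEwa, kEzd, kEze, kEza} → row (0,-3) (0,-3) (0,-3) (0,-3)
{gNwd, gNwe, gNwa, gEwd, gEwe, gEwa} → row (-2,4) (-2,4) (4,1) (4,1)
{gNzd, gNze, gNza, gEzd, gEze, gEza} → row (-2,4) (-2,4) (-4,5) (-4,5)
{hNwd, hNzd, hEwd, hEzd} → row (-4,-4) (6,-1) (-4,-4) (6,-1)
{hNwe, hNze, hEwe, hEze} → row (3,-2) (6,-1) (3,-2) (6,-1)
{hNwa, hNza, hEwa, hEza} → row (-2,5) (6,-1) (-2,5) (6,-1)
That's 6 distinct rows out of 36 strategies.

6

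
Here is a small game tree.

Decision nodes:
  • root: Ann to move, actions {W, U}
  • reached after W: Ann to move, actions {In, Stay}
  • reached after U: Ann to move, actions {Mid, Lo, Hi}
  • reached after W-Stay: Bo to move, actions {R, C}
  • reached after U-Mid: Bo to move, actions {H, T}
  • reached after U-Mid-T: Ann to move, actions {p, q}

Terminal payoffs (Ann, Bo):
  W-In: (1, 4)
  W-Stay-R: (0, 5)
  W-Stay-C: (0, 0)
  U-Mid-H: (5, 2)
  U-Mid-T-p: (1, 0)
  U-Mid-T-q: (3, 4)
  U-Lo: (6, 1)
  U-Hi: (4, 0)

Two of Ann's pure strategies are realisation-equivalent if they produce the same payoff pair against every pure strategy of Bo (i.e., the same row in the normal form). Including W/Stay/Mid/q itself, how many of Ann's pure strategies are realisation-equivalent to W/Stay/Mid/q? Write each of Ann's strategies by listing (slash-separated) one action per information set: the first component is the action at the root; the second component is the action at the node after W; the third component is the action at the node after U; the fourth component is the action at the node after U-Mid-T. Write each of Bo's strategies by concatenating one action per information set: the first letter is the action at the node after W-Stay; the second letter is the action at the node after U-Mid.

6

Row for W/Stay/Mid/q (columns RH, RT, CH, CT): (0,5) (0,5) (0,0) (0,0).
Under W/Stay/Mid/q, Ann's choice at the node after U and at the node after U-Mid-T can never be reached regardless of what Bo does, so varying those choices leaves every outcome unchanged.
Holding the reachable choices fixed and varying the unreachable ones freely already gives 3 × 2 = 6 equivalent strategies.
No other strategy reproduces this row, so those 6 are the full class: W/Stay/Mid/p, W/Stay/Mid/q, W/Stay/Lo/p, W/Stay/Lo/q, W/Stay/Hi/p, W/Stay/Hi/q.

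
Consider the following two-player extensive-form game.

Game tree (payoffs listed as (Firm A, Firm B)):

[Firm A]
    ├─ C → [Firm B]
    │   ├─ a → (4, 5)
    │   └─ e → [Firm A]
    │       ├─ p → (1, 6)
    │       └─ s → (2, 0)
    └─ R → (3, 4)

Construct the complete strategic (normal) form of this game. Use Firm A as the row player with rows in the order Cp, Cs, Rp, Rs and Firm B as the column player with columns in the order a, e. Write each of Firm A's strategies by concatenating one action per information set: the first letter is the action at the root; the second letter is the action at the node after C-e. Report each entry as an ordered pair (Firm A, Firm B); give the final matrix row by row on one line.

Cp: (4,5) (1,6) | Cs: (4,5) (2,0) | Rp: (3,4) (3,4) | Rs: (3,4) (3,4)

Row Cp: a→(4,5), e→(1,6)
Row Cs: a→(4,5), e→(2,0)
Row Rp: a→(3,4), e→(3,4)
Row Rs: a→(3,4), e→(3,4)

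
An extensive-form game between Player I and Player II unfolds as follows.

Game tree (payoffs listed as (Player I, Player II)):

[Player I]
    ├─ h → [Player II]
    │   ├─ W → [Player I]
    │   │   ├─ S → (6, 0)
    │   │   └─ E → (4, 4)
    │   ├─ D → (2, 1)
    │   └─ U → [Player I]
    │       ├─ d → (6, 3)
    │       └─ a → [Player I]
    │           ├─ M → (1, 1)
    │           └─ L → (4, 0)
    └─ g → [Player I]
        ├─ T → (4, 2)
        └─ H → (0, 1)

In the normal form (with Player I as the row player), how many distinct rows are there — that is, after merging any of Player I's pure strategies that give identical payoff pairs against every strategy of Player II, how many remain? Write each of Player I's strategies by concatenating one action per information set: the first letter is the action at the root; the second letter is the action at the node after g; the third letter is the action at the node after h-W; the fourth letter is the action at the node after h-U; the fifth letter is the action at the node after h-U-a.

8

Player I has 32 pure strategies: hTSdM, hTSdL, hTSaM, hTSaL, hTEdM, hTEdL, hTEaM, hTEaL, hHSdM, hHSdL, hHSaM, hHSaL, hHEdM, hHEdL, hHEaM, hHEaL, gTSdM, gTSdL, gTSaM, gTSaL, gTEdM, gTEdL, gTEaM, gTEaL, gHSdM, gHSdL, gHSaM, gHSaL, gHEdM, gHEdL, gHEaM, gHEaL. Columns: W, D, U.
{hTSdM, hTSdL, hHSdM, hHSdL} → row (6,0) (2,1) (6,3)
{hTSaM, hHSaM} → row (6,0) (2,1) (1,1)
{hTSaL, hHSaL} → row (6,0) (2,1) (4,0)
{hTEdM, hTEdL, hHEdM, hHEdL} → row (4,4) (2,1) (6,3)
{hTEaM, hHEaM} → row (4,4) (2,1) (1,1)
{hTEaL, hHEaL} → row (4,4) (2,1) (4,0)
{gTSdM, gTSdL, gTSaM, gTSaL, gTEdM, gTEdL, gTEaM, gTEaL} → row (4,2) (4,2) (4,2)
{gHSdM, gHSdL, gHSaM, gHSaL, gHEdM, gHEdL, gHEaM, gHEaL} → row (0,1) (0,1) (0,1)
That's 8 distinct rows out of 32 strategies.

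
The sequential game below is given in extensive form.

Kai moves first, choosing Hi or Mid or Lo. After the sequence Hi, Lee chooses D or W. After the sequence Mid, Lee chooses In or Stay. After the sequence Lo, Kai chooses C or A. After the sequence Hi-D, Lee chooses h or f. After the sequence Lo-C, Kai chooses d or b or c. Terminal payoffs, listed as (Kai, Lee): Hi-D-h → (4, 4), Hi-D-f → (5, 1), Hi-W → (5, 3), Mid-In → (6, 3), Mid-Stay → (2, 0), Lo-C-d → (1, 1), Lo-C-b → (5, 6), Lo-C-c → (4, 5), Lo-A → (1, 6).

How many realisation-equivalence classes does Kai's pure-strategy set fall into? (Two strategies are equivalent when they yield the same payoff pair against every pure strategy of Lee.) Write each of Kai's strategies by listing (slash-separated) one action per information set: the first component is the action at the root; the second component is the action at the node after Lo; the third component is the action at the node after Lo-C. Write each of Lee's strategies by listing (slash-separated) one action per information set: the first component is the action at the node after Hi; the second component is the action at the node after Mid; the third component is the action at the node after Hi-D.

Kai has 18 pure strategies: Hi/C/d, Hi/C/b, Hi/C/c, Hi/A/d, Hi/A/b, Hi/A/c, Mid/C/d, Mid/C/b, Mid/C/c, Mid/A/d, Mid/A/b, Mid/A/c, Lo/C/d, Lo/C/b, Lo/C/c, Lo/A/d, Lo/A/b, Lo/A/c. Columns: D/In/h, D/In/f, D/Stay/h, D/Stay/f, W/In/h, W/In/f, W/Stay/h, W/Stay/f.
{Hi/C/d, Hi/C/b, Hi/C/c, Hi/A/d, Hi/A/b, Hi/A/c} → row (4,4) (5,1) (4,4) (5,1) (5,3) (5,3) (5,3) (5,3)
{Mid/C/d, Mid/C/b, Mid/C/c, Mid/A/d, Mid/A/b, Mid/A/c} → row (6,3) (6,3) (2,0) (2,0) (6,3) (6,3) (2,0) (2,0)
{Lo/C/d} → row (1,1) (1,1) (1,1) (1,1) (1,1) (1,1) (1,1) (1,1)
{Lo/C/b} → row (5,6) (5,6) (5,6) (5,6) (5,6) (5,6) (5,6) (5,6)
{Lo/C/c} → row (4,5) (4,5) (4,5) (4,5) (4,5) (4,5) (4,5) (4,5)
{Lo/A/d, Lo/A/b, Lo/A/c} → row (1,6) (1,6) (1,6) (1,6) (1,6) (1,6) (1,6) (1,6)
That's 6 distinct rows out of 18 strategies.

6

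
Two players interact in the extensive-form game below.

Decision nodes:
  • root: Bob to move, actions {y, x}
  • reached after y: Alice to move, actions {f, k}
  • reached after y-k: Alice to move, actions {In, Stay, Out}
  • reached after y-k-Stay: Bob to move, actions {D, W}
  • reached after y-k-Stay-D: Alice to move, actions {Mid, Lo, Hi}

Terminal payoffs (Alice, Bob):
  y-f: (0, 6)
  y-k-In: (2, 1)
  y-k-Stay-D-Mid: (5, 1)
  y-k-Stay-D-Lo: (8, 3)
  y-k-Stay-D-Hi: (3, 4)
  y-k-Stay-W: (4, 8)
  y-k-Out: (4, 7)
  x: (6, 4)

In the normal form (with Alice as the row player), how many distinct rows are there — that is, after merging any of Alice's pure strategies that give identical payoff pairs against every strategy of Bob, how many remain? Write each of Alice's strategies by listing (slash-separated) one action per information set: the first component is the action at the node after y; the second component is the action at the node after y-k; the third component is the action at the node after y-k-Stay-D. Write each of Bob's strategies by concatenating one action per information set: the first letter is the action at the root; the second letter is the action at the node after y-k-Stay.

6

Alice has 18 pure strategies: f/In/Mid, f/In/Lo, f/In/Hi, f/Stay/Mid, f/Stay/Lo, f/Stay/Hi, f/Out/Mid, f/Out/Lo, f/Out/Hi, k/In/Mid, k/In/Lo, k/In/Hi, k/Stay/Mid, k/Stay/Lo, k/Stay/Hi, k/Out/Mid, k/Out/Lo, k/Out/Hi. Columns: yD, yW, xD, xW.
{f/In/Mid, f/In/Lo, f/In/Hi, f/Stay/Mid, f/Stay/Lo, f/Stay/Hi, f/Out/Mid, f/Out/Lo, f/Out/Hi} → row (0,6) (0,6) (6,4) (6,4)
{k/In/Mid, k/In/Lo, k/In/Hi} → row (2,1) (2,1) (6,4) (6,4)
{k/Stay/Mid} → row (5,1) (4,8) (6,4) (6,4)
{k/Stay/Lo} → row (8,3) (4,8) (6,4) (6,4)
{k/Stay/Hi} → row (3,4) (4,8) (6,4) (6,4)
{k/Out/Mid, k/Out/Lo, k/Out/Hi} → row (4,7) (4,7) (6,4) (6,4)
That's 6 distinct rows out of 18 strategies.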